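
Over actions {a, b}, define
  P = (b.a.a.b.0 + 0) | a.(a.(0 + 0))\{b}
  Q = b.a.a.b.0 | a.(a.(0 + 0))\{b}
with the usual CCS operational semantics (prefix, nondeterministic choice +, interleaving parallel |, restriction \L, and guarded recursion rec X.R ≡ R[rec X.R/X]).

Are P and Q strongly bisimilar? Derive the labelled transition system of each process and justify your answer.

P's transition system — 15 states:
  u0 = (b.a.a.b.0 + 0) | a.(a.(0 + 0))\{b} → ··a··> u1, ··b··> u2
  u1 = (b.a.a.b.0 + 0) | (a.(0 + 0))\{b} → ··a··> u3, ··b··> u4
  u2 = a.a.b.0 | a.(a.(0 + 0))\{b} → ··a··> u4, ··a··> u5
  u3 = (b.a.a.b.0 + 0) | (0 + 0)\{b} → ··b··> u6
  u4 = a.a.b.0 | (a.(0 + 0))\{b} → ··a··> u6, ··a··> u7
  u5 = a.b.0 | a.(a.(0 + 0))\{b} → ··a··> u7, ··a··> u8
  u6 = a.a.b.0 | (0 + 0)\{b} → ··a··> u9
  u7 = a.b.0 | (a.(0 + 0))\{b} → ··a··> u10, ··a··> u9
  u8 = b.0 | a.(a.(0 + 0))\{b} → ··a··> u10, ··b··> u11
  u9 = a.b.0 | (0 + 0)\{b} → ··a··> u12
  u10 = b.0 | (a.(0 + 0))\{b} → ··a··> u12, ··b··> u13
  u11 = 0 | a.(a.(0 + 0))\{b} → ··a··> u13
  u12 = b.0 | (0 + 0)\{b} → ··b··> u14
  u13 = 0 | (a.(0 + 0))\{b} → ··a··> u14
  u14 = 0 | (0 + 0)\{b} → ·
Q's transition system — 15 states:
  v0 = b.a.a.b.0 | a.(a.(0 + 0))\{b} → ··a··> v1, ··b··> v2
  v1 = b.a.a.b.0 | (a.(0 + 0))\{b} → ··a··> v3, ··b··> v4
  v2 = a.a.b.0 | a.(a.(0 + 0))\{b} → ··a··> v4, ··a··> v5
  v3 = b.a.a.b.0 | (0 + 0)\{b} → ··b··> v6
  v4 = a.a.b.0 | (a.(0 + 0))\{b} → ··a··> v6, ··a··> v7
  v5 = a.b.0 | a.(a.(0 + 0))\{b} → ··a··> v7, ··a··> v8
  v6 = a.a.b.0 | (0 + 0)\{b} → ··a··> v9
  v7 = a.b.0 | (a.(0 + 0))\{b} → ··a··> v10, ··a··> v9
  v8 = b.0 | a.(a.(0 + 0))\{b} → ··a··> v10, ··b··> v11
  v9 = a.b.0 | (0 + 0)\{b} → ··a··> v12
  v10 = b.0 | (a.(0 + 0))\{b} → ··a··> v12, ··b··> v13
  v11 = 0 | a.(a.(0 + 0))\{b} → ··a··> v13
  v12 = b.0 | (0 + 0)\{b} → ··b··> v14
  v13 = 0 | (a.(0 + 0))\{b} → ··a··> v14
  v14 = 0 | (0 + 0)\{b} → ·
Coarsest stable partition (strong bisimilarity classes):
  B0 = {u0, v0}
  B1 = {u1, v1}
  B2 = {u4, v4}
  B3 = {u6, v6}
  B4 = {u9, v9}
  B5 = {u12, v12}
  B6 = {u14, v14}
  B7 = {u7, v7}
  B8 = {u10, v10}
  B9 = {u13, v13}
  B10 = {u3, v3}
  B11 = {u2, v2}
  B12 = {u5, v5}
  B13 = {u8, v8}
  B14 = {u11, v11}
u0 ∈ B0, v0 ∈ B0 → same block

P ~ Q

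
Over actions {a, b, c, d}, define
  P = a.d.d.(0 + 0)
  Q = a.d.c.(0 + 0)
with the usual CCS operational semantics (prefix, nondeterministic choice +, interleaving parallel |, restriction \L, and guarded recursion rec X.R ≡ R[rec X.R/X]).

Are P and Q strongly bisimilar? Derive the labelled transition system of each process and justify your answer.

P ≁ Q

Reachable graph of P (4 states):
  u0 = a.d.d.(0 + 0) ⊢ —a→ u1
  u1 = d.d.(0 + 0) ⊢ —d→ u2
  u2 = d.(0 + 0) ⊢ —d→ u3
  u3 = 0 + 0 ⊢ (no moves)
Reachable graph of Q (4 states):
  v0 = a.d.c.(0 + 0) ⊢ —a→ v1
  v1 = d.c.(0 + 0) ⊢ —d→ v2
  v2 = c.(0 + 0) ⊢ —c→ v3
  v3 = 0 + 0 ⊢ (no moves)
Coarsest stable partition (strong bisimilarity classes):
  B0 = {u0}
  B1 = {u1}
  B2 = {u2}
  B3 = {u3, v3}
  B4 = {v0}
  B5 = {v1}
  B6 = {v2}
u0 ∈ B0, v0 ∈ B4 → different blocks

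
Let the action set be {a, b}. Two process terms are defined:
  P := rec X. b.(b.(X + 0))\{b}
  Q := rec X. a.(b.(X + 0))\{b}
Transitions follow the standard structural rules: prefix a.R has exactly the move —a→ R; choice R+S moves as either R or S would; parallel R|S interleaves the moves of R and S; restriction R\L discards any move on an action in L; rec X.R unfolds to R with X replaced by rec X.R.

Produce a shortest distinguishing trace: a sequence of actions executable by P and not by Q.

LTS(P): 2 reachable states
  p0 = rec X. b.(b.(X + 0))\{b} has moves -b-> p1
  p1 = (b.((rec X. b.(b.(X + 0))\{b}) + 0))\{b} has moves deadlocked
LTS(Q): 2 reachable states
  q0 = rec X. a.(b.(X + 0))\{b} has moves -a-> q1
  q1 = (b.((rec X. a.(b.(X + 0))\{b}) + 0))\{b} has moves deadlocked
Trace ⟨b⟩ through P, begin at {p0}:
  after b @ step 1: {p1}
  P completes σ.
Trace ⟨b⟩ through Q, begin at {q0}:
  after b @ step 1: no successor for Q

b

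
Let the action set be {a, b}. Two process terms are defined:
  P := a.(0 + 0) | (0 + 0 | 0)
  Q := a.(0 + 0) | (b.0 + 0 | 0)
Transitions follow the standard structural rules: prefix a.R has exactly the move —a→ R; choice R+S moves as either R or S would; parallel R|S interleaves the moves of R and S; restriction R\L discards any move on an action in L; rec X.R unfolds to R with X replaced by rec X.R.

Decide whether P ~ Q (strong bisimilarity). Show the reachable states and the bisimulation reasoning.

P's transition system — 2 states:
  s0 = a.(0 + 0) | (0 + 0 | 0) has moves ··a··> s1
  s1 = (0 + 0) | (0 + 0 | 0) has moves ·
Q's transition system — 4 states:
  t0 = a.(0 + 0) | (b.0 + 0 | 0) has moves ··a··> t1, ··b··> t2
  t1 = (0 + 0) | (b.0 + 0 | 0) has moves ··b··> t3
  t2 = a.(0 + 0) | 0 has moves ··a··> t3
  t3 = (0 + 0) | 0 has moves ·
Bisimilarity quotient blocks:
  B0 = {s0, t2}
  B1 = {s1, t3}
  B2 = {t0}
  B3 = {t1}
s0 ∈ B0, t0 ∈ B2 → different blocks

P ≁ Q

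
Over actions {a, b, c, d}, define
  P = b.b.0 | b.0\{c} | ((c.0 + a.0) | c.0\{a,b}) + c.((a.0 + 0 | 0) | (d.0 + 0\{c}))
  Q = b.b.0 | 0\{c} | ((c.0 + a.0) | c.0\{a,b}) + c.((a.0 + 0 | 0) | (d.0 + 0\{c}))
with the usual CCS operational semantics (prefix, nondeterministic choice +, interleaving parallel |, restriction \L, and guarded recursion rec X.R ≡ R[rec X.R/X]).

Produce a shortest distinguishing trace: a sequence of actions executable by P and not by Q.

LTS(P): 28 reachable states
  s0 = b.b.0 | b.0\{c} | ((c.0 + a.0) | c.0\{a,b}) + c.((a.0 + 0 | 0) | (d.0 + 0\{c})) has moves =a=> s1, =b=> s2, =b=> s3, =c=> s1, =c=> s4, =c=> s5
  s1 = b.b.0 | b.0\{c} | (0 | c.0\{a,b}) has moves =b=> s6, =b=> s7, =c=> s8
  s2 = b.0 | b.0\{c} | ((c.0 + a.0) | c.0\{a,b}) has moves =a=> s6, =b=> s10, =b=> s9, =c=> s11, =c=> s6
  s3 = b.b.0 | 0\{c} | ((c.0 + a.0) | c.0\{a,b}) has moves =a=> s7, =b=> s10, =c=> s12, =c=> s7
  s4 = (a.0 + 0 | 0) | (d.0 + 0\{c}) has moves =a=> s13, =d=> s14
  s5 = b.b.0 | b.0\{c} | ((c.0 + a.0) | 0\{a,b}) has moves =a=> s8, =b=> s11, =b=> s12, =c=> s8
  s6 = b.0 | b.0\{c} | (0 | c.0\{a,b}) has moves =b=> s15, =b=> s16, =c=> s17
  s7 = b.b.0 | 0\{c} | (0 | c.0\{a,b}) has moves =b=> s16, =c=> s18
  s8 = b.b.0 | b.0\{c} | (0 | 0\{a,b}) has moves =b=> s17, =b=> s18
  s9 = 0 | b.0\{c} | ((c.0 + a.0) | c.0\{a,b}) has moves =a=> s15, =b=> s19, =c=> s15, =c=> s20
  s10 = b.0 | 0\{c} | ((c.0 + a.0) | c.0\{a,b}) has moves =a=> s16, =b=> s19, =c=> s16, =c=> s21
  s11 = b.0 | b.0\{c} | ((c.0 + a.0) | 0\{a,b}) has moves =a=> s17, =b=> s20, =b=> s21, =c=> s17
  s12 = b.b.0 | 0\{c} | ((c.0 + a.0) | 0\{a,b}) has moves =a=> s18, =b=> s21, =c=> s18
  s13 = 0 | (d.0 + 0\{c}) has moves =d=> s22
  s14 = (a.0 + 0 | 0) | 0 has moves =a=> s22
  s15 = 0 | b.0\{c} | (0 | c.0\{a,b}) has moves =b=> s23, =c=> s24
  s16 = b.0 | 0\{c} | (0 | c.0\{a,b}) has moves =b=> s23, =c=> s25
  s17 = b.0 | b.0\{c} | (0 | 0\{a,b}) has moves =b=> s24, =b=> s25
  s18 = b.b.0 | 0\{c} | (0 | 0\{a,b}) has moves =b=> s25
  s19 = 0 | 0\{c} | ((c.0 + a.0) | c.0\{a,b}) has moves =a=> s23, =c=> s23, =c=> s26
  s20 = 0 | b.0\{c} | ((c.0 + a.0) | 0\{a,b}) has moves =a=> s24, =b=> s26, =c=> s24
  s21 = b.0 | 0\{c} | ((c.0 + a.0) | 0\{a,b}) has moves =a=> s25, =b=> s26, =c=> s25
  s22 = 0 | 0 has moves (no moves)
  s23 = 0 | 0\{c} | (0 | c.0\{a,b}) has moves =c=> s27
  s24 = 0 | b.0\{c} | (0 | 0\{a,b}) has moves =b=> s27
  s25 = b.0 | 0\{c} | (0 | 0\{a,b}) has moves =b=> s27
  s26 = 0 | 0\{c} | ((c.0 + a.0) | 0\{a,b}) has moves =a=> s27, =c=> s27
  s27 = 0 | 0\{c} | (0 | 0\{a,b}) has moves (no moves)
LTS(Q): 16 reachable states
  t0 = b.b.0 | 0\{c} | ((c.0 + a.0) | c.0\{a,b}) + c.((a.0 + 0 | 0) | (d.0 + 0\{c})) has moves =a=> t1, =b=> t2, =c=> t1, =c=> t3, =c=> t4
  t1 = b.b.0 | 0\{c} | (0 | c.0\{a,b}) has moves =b=> t5, =c=> t6
  t2 = b.0 | 0\{c} | ((c.0 + a.0) | c.0\{a,b}) has moves =a=> t5, =b=> t7, =c=> t5, =c=> t8
  t3 = (a.0 + 0 | 0) | (d.0 + 0\{c}) has moves =a=> t9, =d=> t10
  t4 = b.b.0 | 0\{c} | ((c.0 + a.0) | 0\{a,b}) has moves =a=> t6, =b=> t8, =c=> t6
  t5 = b.0 | 0\{c} | (0 | c.0\{a,b}) has moves =b=> t11, =c=> t12
  t6 = b.b.0 | 0\{c} | (0 | 0\{a,b}) has moves =b=> t12
  t7 = 0 | 0\{c} | ((c.0 + a.0) | c.0\{a,b}) has moves =a=> t11, =c=> t11, =c=> t13
  t8 = b.0 | 0\{c} | ((c.0 + a.0) | 0\{a,b}) has moves =a=> t12, =b=> t13, =c=> t12
  t9 = 0 | (d.0 + 0\{c}) has moves =d=> t14
  t10 = (a.0 + 0 | 0) | 0 has moves =a=> t14
  t11 = 0 | 0\{c} | (0 | c.0\{a,b}) has moves =c=> t15
  t12 = b.0 | 0\{c} | (0 | 0\{a,b}) has moves =b=> t15
  t13 = 0 | 0\{c} | ((c.0 + a.0) | 0\{a,b}) has moves =a=> t15, =c=> t15
  t14 = 0 | 0 has moves (no moves)
  t15 = 0 | 0\{c} | (0 | 0\{a,b}) has moves (no moves)
Run σ = ⟨bbb⟩ on P: start {s0}
  [1] b ⇒ {s2, s3}
  [2] b ⇒ {s10, s9}
  [3] b ⇒ {s19}
  — P admits the full trace.
Run σ = ⟨bbb⟩ on Q: start {t0}
  [1] b ⇒ {t2}
  [2] b ⇒ {t7}
  [3] b ⇒ ∅  — Q cannot continue

bbb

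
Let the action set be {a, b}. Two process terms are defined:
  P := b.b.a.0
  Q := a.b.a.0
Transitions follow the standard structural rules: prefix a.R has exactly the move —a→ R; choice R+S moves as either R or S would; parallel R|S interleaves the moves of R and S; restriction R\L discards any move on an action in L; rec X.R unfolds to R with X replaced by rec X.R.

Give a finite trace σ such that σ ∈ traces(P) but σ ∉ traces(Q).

b

Reachable graph of P (4 states):
  m0 = b.b.a.0 has moves --b--▸ m1
  m1 = b.a.0 has moves --b--▸ m2
  m2 = a.0 has moves --a--▸ m3
  m3 = 0 has moves deadlocked
Reachable graph of Q (4 states):
  n0 = a.b.a.0 has moves --a--▸ n1
  n1 = b.a.0 has moves --b--▸ n2
  n2 = a.0 has moves --a--▸ n3
  n3 = 0 has moves deadlocked
Executing b from P (initial set {m0}):
  [1] b ⇒ {m1}
  ✓ P
Executing b from Q (initial set {n0}):
  [1] b ⇒ ∅ (Q stuck)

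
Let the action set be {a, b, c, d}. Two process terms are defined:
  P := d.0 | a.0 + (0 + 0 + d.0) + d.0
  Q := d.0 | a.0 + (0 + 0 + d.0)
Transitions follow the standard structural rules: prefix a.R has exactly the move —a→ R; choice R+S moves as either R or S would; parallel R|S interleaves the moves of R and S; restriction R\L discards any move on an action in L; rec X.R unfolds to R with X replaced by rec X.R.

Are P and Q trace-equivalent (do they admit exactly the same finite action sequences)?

trace-equivalent

Reachable graph of P (5 states):
  p0 = d.0 | a.0 + (0 + 0 + d.0) + d.0 :: -a-> p1, -d-> p2, -d-> p3
  p1 = d.0 | 0 :: -d-> p4
  p2 = 0 :: deadlocked
  p3 = 0 | a.0 :: -a-> p4
  p4 = 0 | 0 :: deadlocked
Reachable graph of Q (5 states):
  q0 = d.0 | a.0 + (0 + 0 + d.0) :: -a-> q1, -d-> q2, -d-> q3
  q1 = d.0 | 0 :: -d-> q4
  q2 = 0 :: deadlocked
  q3 = 0 | a.0 :: -a-> q4
  q4 = 0 | 0 :: deadlocked
Bisimilarity quotient blocks:
  B0 = {p0, q0}
  B1 = {p3, q3}
  B2 = {p2, p4, q2, q4}
  B3 = {p1, q1}
p0 ∈ B0, q0 ∈ B0 → same block
Bisimilar ⇒ trace-equivalent.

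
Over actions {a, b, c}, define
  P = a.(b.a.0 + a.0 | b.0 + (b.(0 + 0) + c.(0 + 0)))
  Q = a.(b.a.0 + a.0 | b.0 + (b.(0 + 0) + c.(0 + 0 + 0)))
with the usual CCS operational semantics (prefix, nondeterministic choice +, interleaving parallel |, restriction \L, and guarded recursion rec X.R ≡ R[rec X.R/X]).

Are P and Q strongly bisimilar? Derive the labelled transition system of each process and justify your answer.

P ~ Q

P's transition system — 8 states:
  p0 = a.(b.a.0 + a.0 | b.0 + (b.(0 + 0) + c.(0 + 0))) has moves --a--▸ p1
  p1 = b.a.0 + a.0 | b.0 + (b.(0 + 0) + c.(0 + 0)) has moves --a--▸ p2, --b--▸ p3, --b--▸ p4, --b--▸ p5, --c--▸ p3
  p2 = 0 | b.0 has moves --b--▸ p6
  p3 = 0 + 0 has moves (no moves)
  p4 = a.0 has moves --a--▸ p7
  p5 = a.0 | 0 has moves --a--▸ p6
  p6 = 0 | 0 has moves (no moves)
  p7 = 0 has moves (no moves)
Q's transition system — 9 states:
  q0 = a.(b.a.0 + a.0 | b.0 + (b.(0 + 0) + c.(0 + 0 + 0))) has moves --a--▸ q1
  q1 = b.a.0 + a.0 | b.0 + (b.(0 + 0) + c.(0 + 0 + 0)) has moves --a--▸ q2, --b--▸ q3, --b--▸ q4, --b--▸ q5, --c--▸ q6
  q2 = 0 | b.0 has moves --b--▸ q7
  q3 = 0 + 0 has moves (no moves)
  q4 = a.0 has moves --a--▸ q8
  q5 = a.0 | 0 has moves --a--▸ q7
  q6 = 0 + 0 + 0 has moves (no moves)
  q7 = 0 | 0 has moves (no moves)
  q8 = 0 has moves (no moves)
Partition-refinement fixed point:
  B0 = {p0, q0}
  B1 = {p1, q1}
  B2 = {p4, p5, q4, q5}
  B3 = {p3, p6, p7, q3, q6, q7, q8}
  B4 = {p2, q2}
p0 ∈ B0, q0 ∈ B0 → same block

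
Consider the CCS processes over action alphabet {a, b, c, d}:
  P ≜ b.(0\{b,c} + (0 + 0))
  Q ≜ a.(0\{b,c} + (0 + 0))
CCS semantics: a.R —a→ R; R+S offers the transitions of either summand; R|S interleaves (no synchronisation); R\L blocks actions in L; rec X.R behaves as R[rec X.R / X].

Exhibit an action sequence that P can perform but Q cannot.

Reachable graph of P (2 states):
  m0 = b.(0\{b,c} + (0 + 0)) | ··b··> m1
  m1 = 0\{b,c} + (0 + 0) | (no moves)
Reachable graph of Q (2 states):
  n0 = a.(0\{b,c} + (0 + 0)) | ··a··> n1
  n1 = 0\{b,c} + (0 + 0) | (no moves)
Run σ = ⟨b⟩ on P: start {m0}
  [1] b ⇒ {m1}
  — P admits the full trace.
Run σ = ⟨b⟩ on Q: start {n0}
  [1] b ⇒ ∅ (Q stuck)

b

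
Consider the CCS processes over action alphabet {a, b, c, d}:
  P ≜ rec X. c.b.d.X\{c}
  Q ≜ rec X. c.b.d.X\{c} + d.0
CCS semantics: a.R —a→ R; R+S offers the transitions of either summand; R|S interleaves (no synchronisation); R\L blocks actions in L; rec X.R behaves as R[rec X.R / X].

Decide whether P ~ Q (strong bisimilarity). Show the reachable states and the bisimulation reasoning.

P's transition system — 4 states:
  u0 = rec X. c.b.d.X\{c} ⊢ ··c··> u1
  u1 = b.d.(rec X. c.b.d.X\{c})\{c} ⊢ ··b··> u2
  u2 = d.(rec X. c.b.d.X\{c})\{c} ⊢ ··d··> u3
  u3 = (rec X. c.b.d.X\{c})\{c} ⊢ ·
Q's transition system — 6 states:
  v0 = rec X. c.b.d.X\{c} + d.0 ⊢ ··c··> v1, ··d··> v2
  v1 = b.d.(rec X. c.b.d.X\{c} + d.0)\{c} ⊢ ··b··> v3
  v2 = 0 ⊢ ·
  v3 = d.(rec X. c.b.d.X\{c} + d.0)\{c} ⊢ ··d··> v4
  v4 = (rec X. c.b.d.X\{c} + d.0)\{c} ⊢ ··d··> v5
  v5 = 0\{c} ⊢ ·
Partition-refinement fixed point:
  B0 = {u0}
  B1 = {u1}
  B2 = {u2, v4}
  B3 = {u3, v2, v5}
  B4 = {v0}
  B5 = {v1}
  B6 = {v3}
u0 ∈ B0, v0 ∈ B4 → different blocks

P ≁ Q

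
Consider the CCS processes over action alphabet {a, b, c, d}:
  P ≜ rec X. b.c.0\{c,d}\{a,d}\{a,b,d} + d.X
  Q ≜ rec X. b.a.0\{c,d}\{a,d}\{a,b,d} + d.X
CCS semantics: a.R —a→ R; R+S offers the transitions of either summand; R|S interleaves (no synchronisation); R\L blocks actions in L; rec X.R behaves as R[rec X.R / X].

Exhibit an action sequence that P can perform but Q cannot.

Reachable graph of P (3 states):
  s0 = rec X. b.c.0\{c,d}\{a,d}\{a,b,d} + d.X has moves —b→ s1, —d→ s0
  s1 = c.0\{c,d}\{a,d}\{a,b,d} has moves —c→ s2
  s2 = 0\{c,d}\{a,d}\{a,b,d} has moves (no moves)
Reachable graph of Q (3 states):
  t0 = rec X. b.a.0\{c,d}\{a,d}\{a,b,d} + d.X has moves —b→ t1, —d→ t0
  t1 = a.0\{c,d}\{a,d}\{a,b,d} has moves —a→ t2
  t2 = 0\{c,d}\{a,d}\{a,b,d} has moves (no moves)
Trace ⟨bc⟩ through P, begin at {s0}:
  [1] b ⇒ {s1}
  [2] c ⇒ {s2}
  ✓ P
Trace ⟨bc⟩ through Q, begin at {t0}:
  [1] b ⇒ {t1}
  [2] c ⇒ no successor for Q

bc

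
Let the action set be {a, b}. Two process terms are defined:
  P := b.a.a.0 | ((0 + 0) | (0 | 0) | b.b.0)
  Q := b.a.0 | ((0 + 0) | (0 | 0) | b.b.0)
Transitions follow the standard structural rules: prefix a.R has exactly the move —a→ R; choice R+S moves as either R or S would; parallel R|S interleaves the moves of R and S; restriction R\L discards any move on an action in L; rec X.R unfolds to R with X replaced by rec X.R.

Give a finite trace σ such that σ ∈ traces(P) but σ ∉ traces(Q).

baa

P's transition system — 12 states:
  m0 = b.a.a.0 | ((0 + 0) | (0 | 0) | b.b.0) | --b--▸ m1, --b--▸ m2
  m1 = a.a.0 | ((0 + 0) | (0 | 0) | b.b.0) | --a--▸ m3, --b--▸ m4
  m2 = b.a.a.0 | ((0 + 0) | (0 | 0) | b.0) | --b--▸ m4, --b--▸ m5
  m3 = a.0 | ((0 + 0) | (0 | 0) | b.b.0) | --a--▸ m6, --b--▸ m7
  m4 = a.a.0 | ((0 + 0) | (0 | 0) | b.0) | --a--▸ m7, --b--▸ m8
  m5 = b.a.a.0 | ((0 + 0) | (0 | 0) | 0) | --b--▸ m8
  m6 = 0 | ((0 + 0) | (0 | 0) | b.b.0) | --b--▸ m9
  m7 = a.0 | ((0 + 0) | (0 | 0) | b.0) | --a--▸ m9, --b--▸ m10
  m8 = a.a.0 | ((0 + 0) | (0 | 0) | 0) | --a--▸ m10
  m9 = 0 | ((0 + 0) | (0 | 0) | b.0) | --b--▸ m11
  m10 = a.0 | ((0 + 0) | (0 | 0) | 0) | --a--▸ m11
  m11 = 0 | ((0 + 0) | (0 | 0) | 0) | ·
Q's transition system — 9 states:
  n0 = b.a.0 | ((0 + 0) | (0 | 0) | b.b.0) | --b--▸ n1, --b--▸ n2
  n1 = a.0 | ((0 + 0) | (0 | 0) | b.b.0) | --a--▸ n3, --b--▸ n4
  n2 = b.a.0 | ((0 + 0) | (0 | 0) | b.0) | --b--▸ n4, --b--▸ n5
  n3 = 0 | ((0 + 0) | (0 | 0) | b.b.0) | --b--▸ n6
  n4 = a.0 | ((0 + 0) | (0 | 0) | b.0) | --a--▸ n6, --b--▸ n7
  n5 = b.a.0 | ((0 + 0) | (0 | 0) | 0) | --b--▸ n7
  n6 = 0 | ((0 + 0) | (0 | 0) | b.0) | --b--▸ n8
  n7 = a.0 | ((0 + 0) | (0 | 0) | 0) | --a--▸ n8
  n8 = 0 | ((0 + 0) | (0 | 0) | 0) | ·
Executing baa from P (initial set {m0}):
  step 1 (b): {m1, m2}
  step 2 (a): {m3}
  step 3 (a): {m6}
  P completes σ.
Executing baa from Q (initial set {n0}):
  step 1 (b): {n1, n2}
  step 2 (a): {n3}
  step 3 (a): ∅  — Q cannot continue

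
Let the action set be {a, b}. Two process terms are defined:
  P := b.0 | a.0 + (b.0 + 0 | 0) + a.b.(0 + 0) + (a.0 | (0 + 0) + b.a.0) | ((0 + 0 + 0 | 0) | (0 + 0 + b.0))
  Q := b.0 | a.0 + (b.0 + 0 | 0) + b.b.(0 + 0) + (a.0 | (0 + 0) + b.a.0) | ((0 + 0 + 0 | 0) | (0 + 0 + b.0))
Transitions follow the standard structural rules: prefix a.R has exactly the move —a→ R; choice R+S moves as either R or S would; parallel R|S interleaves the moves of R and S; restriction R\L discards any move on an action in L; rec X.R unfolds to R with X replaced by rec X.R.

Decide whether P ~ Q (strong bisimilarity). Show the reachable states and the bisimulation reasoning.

NO

Reachable graph of P (14 states):
  m0 = b.0 | a.0 + (b.0 + 0 | 0) + a.b.(0 + 0) + (a.0 | (0 + 0) + b.a.0) | ((0 + 0 + 0 | 0) | (0 + 0 + b.0)) has moves =a=> m1, =a=> m2, =a=> m3, =b=> m4, =b=> m5, =b=> m6, =b=> m7
  m1 = 0 | (0 + 0) | ((0 + 0 + 0 | 0) | (0 + 0 + b.0)) has moves =b=> m8
  m2 = b.(0 + 0) has moves =b=> m9
  m3 = b.0 | 0 has moves =b=> m10
  m4 = (a.0 | (0 + 0) + b.a.0) | ((0 + 0 + 0 | 0) | 0) has moves =a=> m8, =b=> m11
  m5 = 0 has moves ∅
  m6 = 0 | a.0 has moves =a=> m10
  m7 = a.0 | ((0 + 0 + 0 | 0) | (0 + 0 + b.0)) has moves =a=> m12, =b=> m11
  m8 = 0 | (0 + 0) | ((0 + 0 + 0 | 0) | 0) has moves ∅
  m9 = 0 + 0 has moves ∅
  m10 = 0 | 0 has moves ∅
  m11 = a.0 | ((0 + 0 + 0 | 0) | 0) has moves =a=> m13
  m12 = 0 | ((0 + 0 + 0 | 0) | (0 + 0 + b.0)) has moves =b=> m13
  m13 = 0 | ((0 + 0 + 0 | 0) | 0) has moves ∅
Reachable graph of Q (14 states):
  n0 = b.0 | a.0 + (b.0 + 0 | 0) + b.b.(0 + 0) + (a.0 | (0 + 0) + b.a.0) | ((0 + 0 + 0 | 0) | (0 + 0 + b.0)) has moves =a=> n1, =a=> n2, =b=> n3, =b=> n4, =b=> n5, =b=> n6, =b=> n7
  n1 = 0 | (0 + 0) | ((0 + 0 + 0 | 0) | (0 + 0 + b.0)) has moves =b=> n8
  n2 = b.0 | 0 has moves =b=> n9
  n3 = (a.0 | (0 + 0) + b.a.0) | ((0 + 0 + 0 | 0) | 0) has moves =a=> n8, =b=> n10
  n4 = 0 has moves ∅
  n5 = 0 | a.0 has moves =a=> n9
  n6 = a.0 | ((0 + 0 + 0 | 0) | (0 + 0 + b.0)) has moves =a=> n11, =b=> n10
  n7 = b.(0 + 0) has moves =b=> n12
  n8 = 0 | (0 + 0) | ((0 + 0 + 0 | 0) | 0) has moves ∅
  n9 = 0 | 0 has moves ∅
  n10 = a.0 | ((0 + 0 + 0 | 0) | 0) has moves =a=> n13
  n11 = 0 | ((0 + 0 + 0 | 0) | (0 + 0 + b.0)) has moves =b=> n13
  n12 = 0 + 0 has moves ∅
  n13 = 0 | ((0 + 0 + 0 | 0) | 0) has moves ∅
Bisimilarity quotient blocks:
  B0 = {m0}
  B1 = {m1, m12, m2, m3, n1, n11, n2, n7}
  B2 = {m10, m13, m5, m8, m9, n12, n13, n4, n8, n9}
  B3 = {m7, n6}
  B4 = {m11, m6, n10, n5}
  B5 = {m4, n3}
  B6 = {n0}
m0 ∈ B0, n0 ∈ B6 → different blocks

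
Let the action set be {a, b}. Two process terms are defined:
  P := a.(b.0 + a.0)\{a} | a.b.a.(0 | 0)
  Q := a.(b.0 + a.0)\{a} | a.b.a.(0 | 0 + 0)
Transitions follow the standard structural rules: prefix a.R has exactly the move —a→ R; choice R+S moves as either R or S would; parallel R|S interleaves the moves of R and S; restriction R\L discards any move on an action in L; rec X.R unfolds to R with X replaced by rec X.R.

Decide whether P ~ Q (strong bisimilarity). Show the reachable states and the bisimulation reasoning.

P ~ Q

Reachable graph of P (12 states):
  m0 = a.(b.0 + a.0)\{a} | a.b.a.(0 | 0) | -a-> m1, -a-> m2
  m1 = (b.0 + a.0)\{a} | a.b.a.(0 | 0) | -a-> m3, -b-> m4
  m2 = a.(b.0 + a.0)\{a} | b.a.(0 | 0) | -a-> m3, -b-> m5
  m3 = (b.0 + a.0)\{a} | b.a.(0 | 0) | -b-> m6, -b-> m7
  m4 = 0\{a} | a.b.a.(0 | 0) | -a-> m7
  m5 = a.(b.0 + a.0)\{a} | a.(0 | 0) | -a-> m6, -a-> m8
  m6 = (b.0 + a.0)\{a} | a.(0 | 0) | -a-> m9, -b-> m10
  m7 = 0\{a} | b.a.(0 | 0) | -b-> m10
  m8 = a.(b.0 + a.0)\{a} | (0 | 0) | -a-> m9
  m9 = (b.0 + a.0)\{a} | (0 | 0) | -b-> m11
  m10 = 0\{a} | a.(0 | 0) | -a-> m11
  m11 = 0\{a} | (0 | 0) | ∅
Reachable graph of Q (12 states):
  n0 = a.(b.0 + a.0)\{a} | a.b.a.(0 | 0 + 0) | -a-> n1, -a-> n2
  n1 = (b.0 + a.0)\{a} | a.b.a.(0 | 0 + 0) | -a-> n3, -b-> n4
  n2 = a.(b.0 + a.0)\{a} | b.a.(0 | 0 + 0) | -a-> n3, -b-> n5
  n3 = (b.0 + a.0)\{a} | b.a.(0 | 0 + 0) | -b-> n6, -b-> n7
  n4 = 0\{a} | a.b.a.(0 | 0 + 0) | -a-> n7
  n5 = a.(b.0 + a.0)\{a} | a.(0 | 0 + 0) | -a-> n6, -a-> n8
  n6 = (b.0 + a.0)\{a} | a.(0 | 0 + 0) | -a-> n9, -b-> n10
  n7 = 0\{a} | b.a.(0 | 0 + 0) | -b-> n10
  n8 = a.(b.0 + a.0)\{a} | (0 | 0 + 0) | -a-> n9
  n9 = (b.0 + a.0)\{a} | (0 | 0 + 0) | -b-> n11
  n10 = 0\{a} | a.(0 | 0 + 0) | -a-> n11
  n11 = 0\{a} | (0 | 0 + 0) | ∅
Bisimilarity quotient blocks:
  B0 = {m0, n0}
  B1 = {m1, n1}
  B2 = {m3, n3}
  B3 = {m7, n7}
  B4 = {m10, n10}
  B5 = {m11, n11}
  B6 = {m6, n6}
  B7 = {m9, n9}
  B8 = {m4, n4}
  B9 = {m2, n2}
  B10 = {m5, n5}
  B11 = {m8, n8}
m0 ∈ B0, n0 ∈ B0 → same block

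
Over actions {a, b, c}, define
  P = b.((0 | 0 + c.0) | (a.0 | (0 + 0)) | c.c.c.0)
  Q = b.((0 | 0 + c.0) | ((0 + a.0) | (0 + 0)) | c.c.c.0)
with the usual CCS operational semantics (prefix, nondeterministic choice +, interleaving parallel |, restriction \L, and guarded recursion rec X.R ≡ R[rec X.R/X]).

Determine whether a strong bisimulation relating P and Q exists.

Reachable graph of P (17 states):
  u0 = b.((0 | 0 + c.0) | (a.0 | (0 + 0)) | c.c.c.0) ⊢ =b=> u1
  u1 = (0 | 0 + c.0) | (a.0 | (0 + 0)) | c.c.c.0 ⊢ =a=> u2, =c=> u3, =c=> u4
  u2 = (0 | 0 + c.0) | (0 | (0 + 0)) | c.c.c.0 ⊢ =c=> u5, =c=> u6
  u3 = (0 | 0 + c.0) | (a.0 | (0 + 0)) | c.c.0 ⊢ =a=> u5, =c=> u7, =c=> u8
  u4 = 0 | (a.0 | (0 + 0)) | c.c.c.0 ⊢ =a=> u6, =c=> u8
  u5 = (0 | 0 + c.0) | (0 | (0 + 0)) | c.c.0 ⊢ =c=> u10, =c=> u9
  u6 = 0 | (0 | (0 + 0)) | c.c.c.0 ⊢ =c=> u10
  u7 = (0 | 0 + c.0) | (a.0 | (0 + 0)) | c.0 ⊢ =a=> u9, =c=> u11, =c=> u12
  u8 = 0 | (a.0 | (0 + 0)) | c.c.0 ⊢ =a=> u10, =c=> u12
  u9 = (0 | 0 + c.0) | (0 | (0 + 0)) | c.0 ⊢ =c=> u13, =c=> u14
  u10 = 0 | (0 | (0 + 0)) | c.c.0 ⊢ =c=> u14
  u11 = (0 | 0 + c.0) | (a.0 | (0 + 0)) | 0 ⊢ =a=> u13, =c=> u15
  u12 = 0 | (a.0 | (0 + 0)) | c.0 ⊢ =a=> u14, =c=> u15
  u13 = (0 | 0 + c.0) | (0 | (0 + 0)) | 0 ⊢ =c=> u16
  u14 = 0 | (0 | (0 + 0)) | c.0 ⊢ =c=> u16
  u15 = 0 | (a.0 | (0 + 0)) | 0 ⊢ =a=> u16
  u16 = 0 | (0 | (0 + 0)) | 0 ⊢ deadlocked
Reachable graph of Q (17 states):
  v0 = b.((0 | 0 + c.0) | ((0 + a.0) | (0 + 0)) | c.c.c.0) ⊢ =b=> v1
  v1 = (0 | 0 + c.0) | ((0 + a.0) | (0 + 0)) | c.c.c.0 ⊢ =a=> v2, =c=> v3, =c=> v4
  v2 = (0 | 0 + c.0) | (0 | (0 + 0)) | c.c.c.0 ⊢ =c=> v5, =c=> v6
  v3 = (0 | 0 + c.0) | ((0 + a.0) | (0 + 0)) | c.c.0 ⊢ =a=> v5, =c=> v7, =c=> v8
  v4 = 0 | ((0 + a.0) | (0 + 0)) | c.c.c.0 ⊢ =a=> v6, =c=> v8
  v5 = (0 | 0 + c.0) | (0 | (0 + 0)) | c.c.0 ⊢ =c=> v10, =c=> v9
  v6 = 0 | (0 | (0 + 0)) | c.c.c.0 ⊢ =c=> v10
  v7 = (0 | 0 + c.0) | ((0 + a.0) | (0 + 0)) | c.0 ⊢ =a=> v9, =c=> v11, =c=> v12
  v8 = 0 | ((0 + a.0) | (0 + 0)) | c.c.0 ⊢ =a=> v10, =c=> v12
  v9 = (0 | 0 + c.0) | (0 | (0 + 0)) | c.0 ⊢ =c=> v13, =c=> v14
  v10 = 0 | (0 | (0 + 0)) | c.c.0 ⊢ =c=> v14
  v11 = (0 | 0 + c.0) | ((0 + a.0) | (0 + 0)) | 0 ⊢ =a=> v13, =c=> v15
  v12 = 0 | ((0 + a.0) | (0 + 0)) | c.0 ⊢ =a=> v14, =c=> v15
  v13 = (0 | 0 + c.0) | (0 | (0 + 0)) | 0 ⊢ =c=> v16
  v14 = 0 | (0 | (0 + 0)) | c.0 ⊢ =c=> v16
  v15 = 0 | ((0 + a.0) | (0 + 0)) | 0 ⊢ =a=> v16
  v16 = 0 | (0 | (0 + 0)) | 0 ⊢ deadlocked
Partition-refinement fixed point:
  B0 = {u0, v0}
  B1 = {u1, v1}
  B2 = {u3, u4, v3, v4}
  B3 = {u7, u8, v7, v8}
  B4 = {u11, u12, v11, v12}
  B5 = {u15, v15}
  B6 = {u16, v16}
  B7 = {u13, u14, v13, v14}
  B8 = {u10, u9, v10, v9}
  B9 = {u5, u6, v5, v6}
  B10 = {u2, v2}
u0 ∈ B0, v0 ∈ B0 → same block

bisimilar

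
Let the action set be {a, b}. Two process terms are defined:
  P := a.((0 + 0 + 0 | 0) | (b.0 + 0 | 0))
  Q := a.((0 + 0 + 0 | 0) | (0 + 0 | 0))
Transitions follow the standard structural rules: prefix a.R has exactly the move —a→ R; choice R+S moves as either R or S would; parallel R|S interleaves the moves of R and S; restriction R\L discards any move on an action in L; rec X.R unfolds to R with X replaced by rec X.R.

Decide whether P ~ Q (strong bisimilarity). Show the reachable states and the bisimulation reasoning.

Reachable graph of P (3 states):
  u0 = a.((0 + 0 + 0 | 0) | (b.0 + 0 | 0)) → ··a··> u1
  u1 = (0 + 0 + 0 | 0) | (b.0 + 0 | 0) → ··b··> u2
  u2 = (0 + 0 + 0 | 0) | 0 → ·
Reachable graph of Q (2 states):
  v0 = a.((0 + 0 + 0 | 0) | (0 + 0 | 0)) → ··a··> v1
  v1 = (0 + 0 + 0 | 0) | (0 + 0 | 0) → ·
Partition-refinement fixed point:
  B0 = {u0}
  B1 = {u1}
  B2 = {u2, v1}
  B3 = {v0}
u0 ∈ B0, v0 ∈ B3 → different blocks

not bisimilar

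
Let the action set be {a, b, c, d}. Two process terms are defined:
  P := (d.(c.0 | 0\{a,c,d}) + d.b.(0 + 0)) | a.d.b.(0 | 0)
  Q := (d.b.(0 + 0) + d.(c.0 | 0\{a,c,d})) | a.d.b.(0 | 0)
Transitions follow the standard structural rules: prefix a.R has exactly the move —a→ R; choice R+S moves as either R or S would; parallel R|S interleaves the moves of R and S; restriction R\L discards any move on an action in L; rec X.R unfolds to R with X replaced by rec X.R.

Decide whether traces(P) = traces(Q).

P's transition system — 20 states:
  s0 = (d.(c.0 | 0\{a,c,d}) + d.b.(0 + 0)) | a.d.b.(0 | 0) ⊢ ··a··> s1, ··d··> s2, ··d··> s3
  s1 = (d.(c.0 | 0\{a,c,d}) + d.b.(0 + 0)) | d.b.(0 | 0) ⊢ ··d··> s4, ··d··> s5, ··d··> s6
  s2 = b.(0 + 0) | a.d.b.(0 | 0) ⊢ ··a··> s5, ··b··> s7
  s3 = c.0 | 0\{a,c,d} | a.d.b.(0 | 0) ⊢ ··a··> s6, ··c··> s8
  s4 = (d.(c.0 | 0\{a,c,d}) + d.b.(0 + 0)) | b.(0 | 0) ⊢ ··b··> s9, ··d··> s10, ··d··> s11
  s5 = b.(0 + 0) | d.b.(0 | 0) ⊢ ··b··> s12, ··d··> s10
  s6 = c.0 | 0\{a,c,d} | d.b.(0 | 0) ⊢ ··c··> s13, ··d··> s11
  s7 = (0 + 0) | a.d.b.(0 | 0) ⊢ ··a··> s12
  s8 = 0 | 0\{a,c,d} | a.d.b.(0 | 0) ⊢ ··a··> s13
  s9 = (d.(c.0 | 0\{a,c,d}) + d.b.(0 + 0)) | (0 | 0) ⊢ ··d··> s14, ··d··> s15
  s10 = b.(0 + 0) | b.(0 | 0) ⊢ ··b··> s14, ··b··> s16
  s11 = c.0 | 0\{a,c,d} | b.(0 | 0) ⊢ ··b··> s15, ··c··> s17
  s12 = (0 + 0) | d.b.(0 | 0) ⊢ ··d··> s16
  s13 = 0 | 0\{a,c,d} | d.b.(0 | 0) ⊢ ··d··> s17
  s14 = b.(0 + 0) | (0 | 0) ⊢ ··b··> s18
  s15 = c.0 | 0\{a,c,d} | (0 | 0) ⊢ ··c··> s19
  s16 = (0 + 0) | b.(0 | 0) ⊢ ··b··> s18
  s17 = 0 | 0\{a,c,d} | b.(0 | 0) ⊢ ··b··> s19
  s18 = (0 + 0) | (0 | 0) ⊢ deadlocked
  s19 = 0 | 0\{a,c,d} | (0 | 0) ⊢ deadlocked
Q's transition system — 20 states:
  t0 = (d.b.(0 + 0) + d.(c.0 | 0\{a,c,d})) | a.d.b.(0 | 0) ⊢ ··a··> t1, ··d··> t2, ··d··> t3
  t1 = (d.b.(0 + 0) + d.(c.0 | 0\{a,c,d})) | d.b.(0 | 0) ⊢ ··d··> t4, ··d··> t5, ··d··> t6
  t2 = b.(0 + 0) | a.d.b.(0 | 0) ⊢ ··a··> t5, ··b··> t7
  t3 = c.0 | 0\{a,c,d} | a.d.b.(0 | 0) ⊢ ··a··> t6, ··c··> t8
  t4 = (d.b.(0 + 0) + d.(c.0 | 0\{a,c,d})) | b.(0 | 0) ⊢ ··b··> t9, ··d··> t10, ··d··> t11
  t5 = b.(0 + 0) | d.b.(0 | 0) ⊢ ··b··> t12, ··d··> t10
  t6 = c.0 | 0\{a,c,d} | d.b.(0 | 0) ⊢ ··c··> t13, ··d··> t11
  t7 = (0 + 0) | a.d.b.(0 | 0) ⊢ ··a··> t12
  t8 = 0 | 0\{a,c,d} | a.d.b.(0 | 0) ⊢ ··a··> t13
  t9 = (d.b.(0 + 0) + d.(c.0 | 0\{a,c,d})) | (0 | 0) ⊢ ··d··> t14, ··d··> t15
  t10 = b.(0 + 0) | b.(0 | 0) ⊢ ··b··> t14, ··b··> t16
  t11 = c.0 | 0\{a,c,d} | b.(0 | 0) ⊢ ··b··> t15, ··c··> t17
  t12 = (0 + 0) | d.b.(0 | 0) ⊢ ··d··> t16
  t13 = 0 | 0\{a,c,d} | d.b.(0 | 0) ⊢ ··d··> t17
  t14 = b.(0 + 0) | (0 | 0) ⊢ ··b··> t18
  t15 = c.0 | 0\{a,c,d} | (0 | 0) ⊢ ··c··> t19
  t16 = (0 + 0) | b.(0 | 0) ⊢ ··b··> t18
  t17 = 0 | 0\{a,c,d} | b.(0 | 0) ⊢ ··b··> t19
  t18 = (0 + 0) | (0 | 0) ⊢ deadlocked
  t19 = 0 | 0\{a,c,d} | (0 | 0) ⊢ deadlocked
Partition-refinement fixed point:
  B0 = {s0, t0}
  B1 = {s2, t2}
  B2 = {s5, t5}
  B3 = {s12, s13, t12, t13}
  B4 = {s14, s16, s17, t14, t16, t17}
  B5 = {s18, s19, t18, t19}
  B6 = {s10, t10}
  B7 = {s7, s8, t7, t8}
  B8 = {s3, t3}
  B9 = {s6, t6}
  B10 = {s11, t11}
  B11 = {s15, t15}
  B12 = {s1, t1}
  B13 = {s4, t4}
  B14 = {s9, t9}
s0 ∈ B0, t0 ∈ B0 → same block
Bisimilar ⇒ trace-equivalent.

trace-equivalent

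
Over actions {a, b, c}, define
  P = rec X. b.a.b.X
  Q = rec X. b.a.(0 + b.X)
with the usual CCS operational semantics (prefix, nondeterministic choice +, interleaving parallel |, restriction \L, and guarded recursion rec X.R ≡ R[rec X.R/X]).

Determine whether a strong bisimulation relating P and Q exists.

bisimilar

Reachable graph of P (3 states):
  u0 = rec X. b.a.b.X ⊢ —b→ u1
  u1 = a.b.(rec X. b.a.b.X) ⊢ —a→ u2
  u2 = b.(rec X. b.a.b.X) ⊢ —b→ u0
Reachable graph of Q (3 states):
  v0 = rec X. b.a.(0 + b.X) ⊢ —b→ v1
  v1 = a.(0 + b.(rec X. b.a.(0 + b.X))) ⊢ —a→ v2
  v2 = 0 + b.(rec X. b.a.(0 + b.X)) ⊢ —b→ v0
Coarsest stable partition (strong bisimilarity classes):
  B0 = {u0, v0}
  B1 = {u1, v1}
  B2 = {u2, v2}
u0 ∈ B0, v0 ∈ B0 → same block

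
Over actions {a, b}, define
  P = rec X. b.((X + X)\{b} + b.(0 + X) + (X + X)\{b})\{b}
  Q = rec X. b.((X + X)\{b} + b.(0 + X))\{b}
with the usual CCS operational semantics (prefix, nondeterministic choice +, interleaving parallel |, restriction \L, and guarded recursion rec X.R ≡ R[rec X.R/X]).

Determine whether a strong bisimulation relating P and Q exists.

LTS(P): 2 reachable states
  u0 = rec X. b.((X + X)\{b} + b.(0 + X) + (X + X)\{b})\{b} → =b=> u1
  u1 = (((rec X. b.((X + X)\{b} + b.(0 + X) + (X + X)\{b})\{b}) + (rec X. b.((X + X)\{b} + b.(0 + X) + (X + X)\{b})\{b}))\{b} + b.(0 + (rec X. b.((X + X)\{b} + b.(0 + X) + (X + X)\{b})\{b})) + ((rec X. b.((X + X)\{b} + b.(0 + X) + (X + X)\{b})\{b}) + (rec X. b.((X + X)\{b} + b.(0 + X) + (X + X)\{b})\{b}))\{b})\{b} → stopped
LTS(Q): 2 reachable states
  v0 = rec X. b.((X + X)\{b} + b.(0 + X))\{b} → =b=> v1
  v1 = (((rec X. b.((X + X)\{b} + b.(0 + X))\{b}) + (rec X. b.((X + X)\{b} + b.(0 + X))\{b}))\{b} + b.(0 + (rec X. b.((X + X)\{b} + b.(0 + X))\{b})))\{b} → stopped
Partition-refinement fixed point:
  B0 = {u0, v0}
  B1 = {u1, v1}
u0 ∈ B0, v0 ∈ B0 → same block

bisimilar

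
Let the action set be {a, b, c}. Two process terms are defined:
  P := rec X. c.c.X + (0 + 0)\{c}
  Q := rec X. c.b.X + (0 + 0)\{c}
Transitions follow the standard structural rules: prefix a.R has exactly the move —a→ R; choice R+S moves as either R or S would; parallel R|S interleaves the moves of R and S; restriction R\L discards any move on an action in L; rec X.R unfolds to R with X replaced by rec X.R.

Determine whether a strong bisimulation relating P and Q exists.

NO

P's transition system — 2 states:
  s0 = rec X. c.c.X + (0 + 0)\{c} | ··c··> s1
  s1 = c.(rec X. c.c.X + (0 + 0)\{c}) | ··c··> s0
Q's transition system — 2 states:
  t0 = rec X. c.b.X + (0 + 0)\{c} | ··c··> t1
  t1 = b.(rec X. c.b.X + (0 + 0)\{c}) | ··b··> t0
Coarsest stable partition (strong bisimilarity classes):
  B0 = {s0, s1}
  B1 = {t0}
  B2 = {t1}
s0 ∈ B0, t0 ∈ B1 → different blocks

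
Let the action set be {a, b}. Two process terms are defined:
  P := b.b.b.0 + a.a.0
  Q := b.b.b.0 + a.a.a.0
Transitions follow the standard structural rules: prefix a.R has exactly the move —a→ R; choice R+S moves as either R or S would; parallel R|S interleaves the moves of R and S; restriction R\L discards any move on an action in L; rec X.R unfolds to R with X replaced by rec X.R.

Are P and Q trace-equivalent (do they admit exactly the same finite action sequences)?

P's transition system — 5 states:
  s0 = b.b.b.0 + a.a.0 :: --a--▸ s1, --b--▸ s2
  s1 = a.0 :: --a--▸ s3
  s2 = b.b.0 :: --b--▸ s4
  s3 = 0 :: ∅
  s4 = b.0 :: --b--▸ s3
Q's transition system — 6 states:
  t0 = b.b.b.0 + a.a.a.0 :: --a--▸ t1, --b--▸ t2
  t1 = a.a.0 :: --a--▸ t3
  t2 = b.b.0 :: --b--▸ t4
  t3 = a.0 :: --a--▸ t5
  t4 = b.0 :: --b--▸ t5
  t5 = 0 :: ∅
Run σ = ⟨aaa⟩ on Q: start {t0}
  after a @ step 1: {t1}
  after a @ step 2: {t3}
  after a @ step 3: {t5}
  Q completes σ.
Run σ = ⟨aaa⟩ on P: start {s0}
  after a @ step 1: {s1}
  after a @ step 2: {s3}
  after a @ step 3: ∅ (P stuck)

NO — witness ⟨aaa⟩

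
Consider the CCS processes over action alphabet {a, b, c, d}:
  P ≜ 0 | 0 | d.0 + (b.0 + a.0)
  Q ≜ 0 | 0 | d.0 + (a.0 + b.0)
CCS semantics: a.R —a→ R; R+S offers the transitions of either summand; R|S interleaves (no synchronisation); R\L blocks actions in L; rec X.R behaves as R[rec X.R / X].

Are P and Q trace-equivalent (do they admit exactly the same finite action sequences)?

YES

LTS(P): 3 reachable states
  u0 = 0 | 0 | d.0 + (b.0 + a.0) → ··a··> u1, ··b··> u1, ··d··> u2
  u1 = 0 → deadlocked
  u2 = 0 | 0 | 0 → deadlocked
LTS(Q): 3 reachable states
  v0 = 0 | 0 | d.0 + (a.0 + b.0) → ··a··> v1, ··b··> v1, ··d··> v2
  v1 = 0 → deadlocked
  v2 = 0 | 0 | 0 → deadlocked
Partition-refinement fixed point:
  B0 = {u0, v0}
  B1 = {u1, u2, v1, v2}
u0 ∈ B0, v0 ∈ B0 → same block
Bisimilar ⇒ trace-equivalent.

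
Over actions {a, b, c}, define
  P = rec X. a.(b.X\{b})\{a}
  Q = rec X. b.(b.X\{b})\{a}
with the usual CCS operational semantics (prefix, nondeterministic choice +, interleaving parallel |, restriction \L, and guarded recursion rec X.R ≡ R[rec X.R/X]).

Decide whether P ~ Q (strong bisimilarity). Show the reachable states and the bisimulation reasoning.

P ≁ Q

Reachable graph of P (3 states):
  u0 = rec X. a.(b.X\{b})\{a} has moves =a=> u1
  u1 = (b.(rec X. a.(b.X\{b})\{a})\{b})\{a} has moves =b=> u2
  u2 = (rec X. a.(b.X\{b})\{a})\{b}\{a} has moves stopped
Reachable graph of Q (3 states):
  v0 = rec X. b.(b.X\{b})\{a} has moves =b=> v1
  v1 = (b.(rec X. b.(b.X\{b})\{a})\{b})\{a} has moves =b=> v2
  v2 = (rec X. b.(b.X\{b})\{a})\{b}\{a} has moves stopped
Partition-refinement fixed point:
  B0 = {u0}
  B1 = {u1, v1}
  B2 = {u2, v2}
  B3 = {v0}
u0 ∈ B0, v0 ∈ B3 → different blocks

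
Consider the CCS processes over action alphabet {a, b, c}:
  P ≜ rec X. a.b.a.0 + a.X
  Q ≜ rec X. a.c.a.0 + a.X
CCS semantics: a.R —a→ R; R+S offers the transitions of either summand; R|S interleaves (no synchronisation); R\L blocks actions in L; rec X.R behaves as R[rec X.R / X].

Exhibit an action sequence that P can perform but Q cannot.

ab

LTS(P): 4 reachable states
  u0 = rec X. a.b.a.0 + a.X | ··a··> u0, ··a··> u1
  u1 = b.a.0 | ··b··> u2
  u2 = a.0 | ··a··> u3
  u3 = 0 | (no moves)
LTS(Q): 4 reachable states
  v0 = rec X. a.c.a.0 + a.X | ··a··> v0, ··a··> v1
  v1 = c.a.0 | ··c··> v2
  v2 = a.0 | ··a··> v3
  v3 = 0 | (no moves)
Trace ⟨ab⟩ through P, begin at {u0}:
  [1] a ⇒ {u0, u1}
  [2] b ⇒ {u2}
  ✓ P
Trace ⟨ab⟩ through Q, begin at {v0}:
  [1] a ⇒ {v0, v1}
  [2] b ⇒ ∅  — Q cannot continue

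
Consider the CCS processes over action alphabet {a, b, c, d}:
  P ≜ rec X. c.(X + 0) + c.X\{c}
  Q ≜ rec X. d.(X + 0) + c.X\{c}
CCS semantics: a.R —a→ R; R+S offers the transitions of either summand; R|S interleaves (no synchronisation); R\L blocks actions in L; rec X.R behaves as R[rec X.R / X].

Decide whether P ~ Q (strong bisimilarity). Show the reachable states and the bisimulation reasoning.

LTS(P): 3 reachable states
  u0 = rec X. c.(X + 0) + c.X\{c} :: ··c··> u1, ··c··> u2
  u1 = (rec X. c.(X + 0) + c.X\{c}) + 0 :: ··c··> u1, ··c··> u2
  u2 = (rec X. c.(X + 0) + c.X\{c})\{c} :: stopped
LTS(Q): 4 reachable states
  v0 = rec X. d.(X + 0) + c.X\{c} :: ··c··> v1, ··d··> v2
  v1 = (rec X. d.(X + 0) + c.X\{c})\{c} :: ··d··> v3
  v2 = (rec X. d.(X + 0) + c.X\{c}) + 0 :: ··c··> v1, ··d··> v2
  v3 = ((rec X. d.(X + 0) + c.X\{c}) + 0)\{c} :: ··d··> v3
Partition-refinement fixed point:
  B0 = {u0, u1}
  B1 = {u2}
  B2 = {v0, v2}
  B3 = {v1, v3}
u0 ∈ B0, v0 ∈ B2 → different blocks

not bisimilar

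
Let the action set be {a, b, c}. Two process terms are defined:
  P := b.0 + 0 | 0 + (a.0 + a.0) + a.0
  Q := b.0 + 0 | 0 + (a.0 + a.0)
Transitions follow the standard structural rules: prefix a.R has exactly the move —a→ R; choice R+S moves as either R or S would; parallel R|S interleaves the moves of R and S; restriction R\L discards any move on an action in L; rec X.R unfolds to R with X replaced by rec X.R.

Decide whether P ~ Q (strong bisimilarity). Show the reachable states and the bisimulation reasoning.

P ~ Q

P's transition system — 2 states:
  p0 = b.0 + 0 | 0 + (a.0 + a.0) + a.0 has moves =a=> p1, =b=> p1
  p1 = 0 has moves deadlocked
Q's transition system — 2 states:
  q0 = b.0 + 0 | 0 + (a.0 + a.0) has moves =a=> q1, =b=> q1
  q1 = 0 has moves deadlocked
Partition-refinement fixed point:
  B0 = {p0, q0}
  B1 = {p1, q1}
p0 ∈ B0, q0 ∈ B0 → same block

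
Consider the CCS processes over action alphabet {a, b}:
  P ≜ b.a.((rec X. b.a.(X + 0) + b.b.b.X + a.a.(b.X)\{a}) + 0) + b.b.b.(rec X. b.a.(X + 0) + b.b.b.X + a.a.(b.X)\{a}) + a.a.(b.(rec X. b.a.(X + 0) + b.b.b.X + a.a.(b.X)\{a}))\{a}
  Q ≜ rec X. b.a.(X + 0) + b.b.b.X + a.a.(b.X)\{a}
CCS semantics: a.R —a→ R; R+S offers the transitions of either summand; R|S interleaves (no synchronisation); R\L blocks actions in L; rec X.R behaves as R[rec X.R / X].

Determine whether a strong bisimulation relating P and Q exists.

Reachable graph of P (11 states):
  u0 = b.a.((rec X. b.a.(X + 0) + b.b.b.X + a.a.(b.X)\{a}) + 0) + b.b.b.(rec X. b.a.(X + 0) + b.b.b.X + a.a.(b.X)\{a}) + a.a.(b.(rec X. b.a.(X + 0) + b.b.b.X + a.a.(b.X)\{a}))\{a} | -a-> u1, -b-> u2, -b-> u3
  u1 = a.(b.(rec X. b.a.(X + 0) + b.b.b.X + a.a.(b.X)\{a}))\{a} | -a-> u4
  u2 = a.((rec X. b.a.(X + 0) + b.b.b.X + a.a.(b.X)\{a}) + 0) | -a-> u5
  u3 = b.b.(rec X. b.a.(X + 0) + b.b.b.X + a.a.(b.X)\{a}) | -b-> u6
  u4 = (b.(rec X. b.a.(X + 0) + b.b.b.X + a.a.(b.X)\{a}))\{a} | -b-> u7
  u5 = (rec X. b.a.(X + 0) + b.b.b.X + a.a.(b.X)\{a}) + 0 | -a-> u1, -b-> u2, -b-> u3
  u6 = b.(rec X. b.a.(X + 0) + b.b.b.X + a.a.(b.X)\{a}) | -b-> u8
  u7 = (rec X. b.a.(X + 0) + b.b.b.X + a.a.(b.X)\{a})\{a} | -b-> u10, -b-> u9
  u8 = rec X. b.a.(X + 0) + b.b.b.X + a.a.(b.X)\{a} | -a-> u1, -b-> u2, -b-> u3
  u9 = (a.((rec X. b.a.(X + 0) + b.b.b.X + a.a.(b.X)\{a}) + 0))\{a} | deadlocked
  u10 = (b.b.(rec X. b.a.(X + 0) + b.b.b.X + a.a.(b.X)\{a}))\{a} | -b-> u4
Reachable graph of Q (10 states):
  v0 = rec X. b.a.(X + 0) + b.b.b.X + a.a.(b.X)\{a} | -a-> v1, -b-> v2, -b-> v3
  v1 = a.(b.(rec X. b.a.(X + 0) + b.b.b.X + a.a.(b.X)\{a}))\{a} | -a-> v4
  v2 = a.((rec X. b.a.(X + 0) + b.b.b.X + a.a.(b.X)\{a}) + 0) | -a-> v5
  v3 = b.b.(rec X. b.a.(X + 0) + b.b.b.X + a.a.(b.X)\{a}) | -b-> v6
  v4 = (b.(rec X. b.a.(X + 0) + b.b.b.X + a.a.(b.X)\{a}))\{a} | -b-> v7
  v5 = (rec X. b.a.(X + 0) + b.b.b.X + a.a.(b.X)\{a}) + 0 | -a-> v1, -b-> v2, -b-> v3
  v6 = b.(rec X. b.a.(X + 0) + b.b.b.X + a.a.(b.X)\{a}) | -b-> v0
  v7 = (rec X. b.a.(X + 0) + b.b.b.X + a.a.(b.X)\{a})\{a} | -b-> v8, -b-> v9
  v8 = (a.((rec X. b.a.(X + 0) + b.b.b.X + a.a.(b.X)\{a}) + 0))\{a} | deadlocked
  v9 = (b.b.(rec X. b.a.(X + 0) + b.b.b.X + a.a.(b.X)\{a}))\{a} | -b-> v4
Coarsest stable partition (strong bisimilarity classes):
  B0 = {u0, u5, u8, v0, v5}
  B1 = {u2, v2}
  B2 = {u1, v1}
  B3 = {u4, v4}
  B4 = {u7, v7}
  B5 = {u9, v8}
  B6 = {u10, v9}
  B7 = {u3, v3}
  B8 = {u6, v6}
u0 ∈ B0, v0 ∈ B0 → same block

YES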